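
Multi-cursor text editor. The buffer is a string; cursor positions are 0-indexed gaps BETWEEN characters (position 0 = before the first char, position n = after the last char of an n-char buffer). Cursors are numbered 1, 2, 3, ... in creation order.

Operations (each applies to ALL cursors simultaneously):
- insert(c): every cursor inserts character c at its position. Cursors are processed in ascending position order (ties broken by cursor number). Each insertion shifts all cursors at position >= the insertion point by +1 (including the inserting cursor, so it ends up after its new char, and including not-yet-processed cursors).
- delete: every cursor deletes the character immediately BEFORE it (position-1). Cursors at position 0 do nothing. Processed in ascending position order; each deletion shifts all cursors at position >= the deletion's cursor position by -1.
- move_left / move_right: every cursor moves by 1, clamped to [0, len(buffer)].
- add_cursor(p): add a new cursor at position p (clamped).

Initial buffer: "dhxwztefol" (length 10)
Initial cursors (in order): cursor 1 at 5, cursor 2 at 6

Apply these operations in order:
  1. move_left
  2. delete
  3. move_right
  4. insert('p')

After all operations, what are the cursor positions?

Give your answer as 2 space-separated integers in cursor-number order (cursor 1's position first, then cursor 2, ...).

After op 1 (move_left): buffer="dhxwztefol" (len 10), cursors c1@4 c2@5, authorship ..........
After op 2 (delete): buffer="dhxtefol" (len 8), cursors c1@3 c2@3, authorship ........
After op 3 (move_right): buffer="dhxtefol" (len 8), cursors c1@4 c2@4, authorship ........
After op 4 (insert('p')): buffer="dhxtppefol" (len 10), cursors c1@6 c2@6, authorship ....12....

Answer: 6 6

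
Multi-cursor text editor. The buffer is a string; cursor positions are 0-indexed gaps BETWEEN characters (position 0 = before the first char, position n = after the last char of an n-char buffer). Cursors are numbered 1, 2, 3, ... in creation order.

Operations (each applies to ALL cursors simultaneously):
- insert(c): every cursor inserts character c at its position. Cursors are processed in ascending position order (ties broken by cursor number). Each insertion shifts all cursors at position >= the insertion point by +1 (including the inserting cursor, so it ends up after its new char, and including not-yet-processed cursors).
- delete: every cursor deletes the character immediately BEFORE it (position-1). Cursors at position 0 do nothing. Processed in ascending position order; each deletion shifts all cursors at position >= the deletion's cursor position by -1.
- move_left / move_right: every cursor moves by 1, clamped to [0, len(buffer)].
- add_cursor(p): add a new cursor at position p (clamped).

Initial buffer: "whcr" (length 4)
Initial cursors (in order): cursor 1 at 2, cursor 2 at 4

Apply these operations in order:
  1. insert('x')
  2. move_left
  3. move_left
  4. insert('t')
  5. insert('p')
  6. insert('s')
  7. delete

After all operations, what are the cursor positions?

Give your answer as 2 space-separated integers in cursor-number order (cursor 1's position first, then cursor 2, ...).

After op 1 (insert('x')): buffer="whxcrx" (len 6), cursors c1@3 c2@6, authorship ..1..2
After op 2 (move_left): buffer="whxcrx" (len 6), cursors c1@2 c2@5, authorship ..1..2
After op 3 (move_left): buffer="whxcrx" (len 6), cursors c1@1 c2@4, authorship ..1..2
After op 4 (insert('t')): buffer="wthxctrx" (len 8), cursors c1@2 c2@6, authorship .1.1.2.2
After op 5 (insert('p')): buffer="wtphxctprx" (len 10), cursors c1@3 c2@8, authorship .11.1.22.2
After op 6 (insert('s')): buffer="wtpshxctpsrx" (len 12), cursors c1@4 c2@10, authorship .111.1.222.2
After op 7 (delete): buffer="wtphxctprx" (len 10), cursors c1@3 c2@8, authorship .11.1.22.2

Answer: 3 8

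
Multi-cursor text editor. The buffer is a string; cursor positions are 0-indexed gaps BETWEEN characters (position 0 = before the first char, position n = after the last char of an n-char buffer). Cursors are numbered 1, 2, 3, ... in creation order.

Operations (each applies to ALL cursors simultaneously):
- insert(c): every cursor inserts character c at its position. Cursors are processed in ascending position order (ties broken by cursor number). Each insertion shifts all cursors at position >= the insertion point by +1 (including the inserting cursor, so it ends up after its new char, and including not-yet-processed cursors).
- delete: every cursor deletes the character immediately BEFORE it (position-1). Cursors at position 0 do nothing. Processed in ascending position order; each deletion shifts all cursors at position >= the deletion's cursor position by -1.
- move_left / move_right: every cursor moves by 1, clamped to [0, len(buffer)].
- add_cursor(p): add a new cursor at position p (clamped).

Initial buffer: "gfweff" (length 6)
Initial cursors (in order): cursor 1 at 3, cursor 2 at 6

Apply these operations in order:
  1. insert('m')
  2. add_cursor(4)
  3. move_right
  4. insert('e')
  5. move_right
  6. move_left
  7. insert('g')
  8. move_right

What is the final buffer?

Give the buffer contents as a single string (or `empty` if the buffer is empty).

Answer: gfwmeeeggffmge

Derivation:
After op 1 (insert('m')): buffer="gfwmeffm" (len 8), cursors c1@4 c2@8, authorship ...1...2
After op 2 (add_cursor(4)): buffer="gfwmeffm" (len 8), cursors c1@4 c3@4 c2@8, authorship ...1...2
After op 3 (move_right): buffer="gfwmeffm" (len 8), cursors c1@5 c3@5 c2@8, authorship ...1...2
After op 4 (insert('e')): buffer="gfwmeeeffme" (len 11), cursors c1@7 c3@7 c2@11, authorship ...1.13..22
After op 5 (move_right): buffer="gfwmeeeffme" (len 11), cursors c1@8 c3@8 c2@11, authorship ...1.13..22
After op 6 (move_left): buffer="gfwmeeeffme" (len 11), cursors c1@7 c3@7 c2@10, authorship ...1.13..22
After op 7 (insert('g')): buffer="gfwmeeeggffmge" (len 14), cursors c1@9 c3@9 c2@13, authorship ...1.1313..222
After op 8 (move_right): buffer="gfwmeeeggffmge" (len 14), cursors c1@10 c3@10 c2@14, authorship ...1.1313..222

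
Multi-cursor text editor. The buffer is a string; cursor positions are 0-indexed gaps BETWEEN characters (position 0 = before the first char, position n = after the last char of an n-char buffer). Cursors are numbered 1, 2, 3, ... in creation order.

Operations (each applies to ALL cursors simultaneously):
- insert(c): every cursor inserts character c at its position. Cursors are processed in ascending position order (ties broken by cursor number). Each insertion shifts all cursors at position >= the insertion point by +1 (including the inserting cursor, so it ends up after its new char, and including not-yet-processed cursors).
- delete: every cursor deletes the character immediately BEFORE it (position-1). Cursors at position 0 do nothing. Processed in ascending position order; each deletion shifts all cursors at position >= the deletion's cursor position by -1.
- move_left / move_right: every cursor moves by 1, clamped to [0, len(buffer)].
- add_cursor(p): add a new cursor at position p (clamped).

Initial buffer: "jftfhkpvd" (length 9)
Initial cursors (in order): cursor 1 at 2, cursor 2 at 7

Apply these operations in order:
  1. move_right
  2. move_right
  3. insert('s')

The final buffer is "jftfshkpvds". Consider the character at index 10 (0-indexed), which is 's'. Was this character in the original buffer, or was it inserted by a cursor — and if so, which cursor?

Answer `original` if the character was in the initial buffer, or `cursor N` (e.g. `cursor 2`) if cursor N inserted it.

After op 1 (move_right): buffer="jftfhkpvd" (len 9), cursors c1@3 c2@8, authorship .........
After op 2 (move_right): buffer="jftfhkpvd" (len 9), cursors c1@4 c2@9, authorship .........
After op 3 (insert('s')): buffer="jftfshkpvds" (len 11), cursors c1@5 c2@11, authorship ....1.....2
Authorship (.=original, N=cursor N): . . . . 1 . . . . . 2
Index 10: author = 2

Answer: cursor 2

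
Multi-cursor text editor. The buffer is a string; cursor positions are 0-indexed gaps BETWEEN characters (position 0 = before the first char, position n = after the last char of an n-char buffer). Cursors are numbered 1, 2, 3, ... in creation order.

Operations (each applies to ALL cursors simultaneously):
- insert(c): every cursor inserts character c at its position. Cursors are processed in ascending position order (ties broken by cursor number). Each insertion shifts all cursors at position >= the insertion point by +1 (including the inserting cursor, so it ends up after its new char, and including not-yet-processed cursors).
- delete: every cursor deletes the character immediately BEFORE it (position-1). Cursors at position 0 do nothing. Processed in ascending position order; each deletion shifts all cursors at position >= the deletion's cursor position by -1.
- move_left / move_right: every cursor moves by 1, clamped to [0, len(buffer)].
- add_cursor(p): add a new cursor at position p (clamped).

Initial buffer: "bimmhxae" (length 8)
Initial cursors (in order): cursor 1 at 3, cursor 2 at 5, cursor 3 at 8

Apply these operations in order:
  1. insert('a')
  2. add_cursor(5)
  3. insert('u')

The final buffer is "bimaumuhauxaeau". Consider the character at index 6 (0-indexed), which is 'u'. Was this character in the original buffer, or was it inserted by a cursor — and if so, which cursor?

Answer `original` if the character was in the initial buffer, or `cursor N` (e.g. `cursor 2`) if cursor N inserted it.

Answer: cursor 4

Derivation:
After op 1 (insert('a')): buffer="bimamhaxaea" (len 11), cursors c1@4 c2@7 c3@11, authorship ...1..2...3
After op 2 (add_cursor(5)): buffer="bimamhaxaea" (len 11), cursors c1@4 c4@5 c2@7 c3@11, authorship ...1..2...3
After op 3 (insert('u')): buffer="bimaumuhauxaeau" (len 15), cursors c1@5 c4@7 c2@10 c3@15, authorship ...11.4.22...33
Authorship (.=original, N=cursor N): . . . 1 1 . 4 . 2 2 . . . 3 3
Index 6: author = 4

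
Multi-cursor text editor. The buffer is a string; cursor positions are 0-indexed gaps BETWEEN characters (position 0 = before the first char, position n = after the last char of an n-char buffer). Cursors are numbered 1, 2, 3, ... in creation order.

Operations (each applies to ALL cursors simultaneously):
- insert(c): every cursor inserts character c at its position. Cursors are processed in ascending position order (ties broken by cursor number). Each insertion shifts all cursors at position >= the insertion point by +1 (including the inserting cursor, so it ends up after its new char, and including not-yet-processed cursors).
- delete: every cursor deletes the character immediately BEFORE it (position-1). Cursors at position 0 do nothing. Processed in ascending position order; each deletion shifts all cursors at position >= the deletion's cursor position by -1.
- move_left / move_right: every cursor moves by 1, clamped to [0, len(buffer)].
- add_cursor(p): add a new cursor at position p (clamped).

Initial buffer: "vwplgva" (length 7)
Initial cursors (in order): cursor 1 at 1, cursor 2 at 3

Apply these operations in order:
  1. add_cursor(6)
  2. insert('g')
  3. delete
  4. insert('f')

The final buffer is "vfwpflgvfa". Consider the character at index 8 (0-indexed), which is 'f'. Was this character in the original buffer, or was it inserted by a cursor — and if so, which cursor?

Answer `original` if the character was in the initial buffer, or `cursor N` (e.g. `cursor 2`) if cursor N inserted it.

Answer: cursor 3

Derivation:
After op 1 (add_cursor(6)): buffer="vwplgva" (len 7), cursors c1@1 c2@3 c3@6, authorship .......
After op 2 (insert('g')): buffer="vgwpglgvga" (len 10), cursors c1@2 c2@5 c3@9, authorship .1..2...3.
After op 3 (delete): buffer="vwplgva" (len 7), cursors c1@1 c2@3 c3@6, authorship .......
After op 4 (insert('f')): buffer="vfwpflgvfa" (len 10), cursors c1@2 c2@5 c3@9, authorship .1..2...3.
Authorship (.=original, N=cursor N): . 1 . . 2 . . . 3 .
Index 8: author = 3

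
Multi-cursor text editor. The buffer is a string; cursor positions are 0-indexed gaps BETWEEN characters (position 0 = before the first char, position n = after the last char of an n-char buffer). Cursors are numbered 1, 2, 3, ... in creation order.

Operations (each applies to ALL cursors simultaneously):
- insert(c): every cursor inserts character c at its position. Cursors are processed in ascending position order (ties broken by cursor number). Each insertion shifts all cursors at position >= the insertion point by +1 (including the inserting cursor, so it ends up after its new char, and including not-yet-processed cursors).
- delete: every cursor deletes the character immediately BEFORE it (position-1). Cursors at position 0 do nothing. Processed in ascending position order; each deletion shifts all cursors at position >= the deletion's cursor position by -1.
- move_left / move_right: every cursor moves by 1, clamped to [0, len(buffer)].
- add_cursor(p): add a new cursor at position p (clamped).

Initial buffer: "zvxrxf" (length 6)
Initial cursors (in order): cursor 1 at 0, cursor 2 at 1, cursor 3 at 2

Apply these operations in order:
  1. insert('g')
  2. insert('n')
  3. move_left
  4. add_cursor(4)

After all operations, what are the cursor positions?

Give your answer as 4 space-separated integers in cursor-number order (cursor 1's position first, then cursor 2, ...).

After op 1 (insert('g')): buffer="gzgvgxrxf" (len 9), cursors c1@1 c2@3 c3@5, authorship 1.2.3....
After op 2 (insert('n')): buffer="gnzgnvgnxrxf" (len 12), cursors c1@2 c2@5 c3@8, authorship 11.22.33....
After op 3 (move_left): buffer="gnzgnvgnxrxf" (len 12), cursors c1@1 c2@4 c3@7, authorship 11.22.33....
After op 4 (add_cursor(4)): buffer="gnzgnvgnxrxf" (len 12), cursors c1@1 c2@4 c4@4 c3@7, authorship 11.22.33....

Answer: 1 4 7 4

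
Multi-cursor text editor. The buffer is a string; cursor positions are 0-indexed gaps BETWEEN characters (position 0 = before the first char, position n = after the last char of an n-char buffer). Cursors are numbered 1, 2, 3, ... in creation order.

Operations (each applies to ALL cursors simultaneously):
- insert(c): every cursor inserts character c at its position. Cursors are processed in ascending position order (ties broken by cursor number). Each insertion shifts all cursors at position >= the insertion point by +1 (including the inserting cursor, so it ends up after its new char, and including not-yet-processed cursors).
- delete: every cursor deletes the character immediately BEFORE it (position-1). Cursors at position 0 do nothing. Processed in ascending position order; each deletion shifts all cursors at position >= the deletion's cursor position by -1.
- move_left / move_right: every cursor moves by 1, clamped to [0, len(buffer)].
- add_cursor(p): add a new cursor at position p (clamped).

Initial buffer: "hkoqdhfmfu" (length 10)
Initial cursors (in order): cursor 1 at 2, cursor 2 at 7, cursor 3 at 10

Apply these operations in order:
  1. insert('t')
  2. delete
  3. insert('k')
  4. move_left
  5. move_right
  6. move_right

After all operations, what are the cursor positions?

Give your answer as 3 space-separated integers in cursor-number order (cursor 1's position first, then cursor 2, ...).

After op 1 (insert('t')): buffer="hktoqdhftmfut" (len 13), cursors c1@3 c2@9 c3@13, authorship ..1.....2...3
After op 2 (delete): buffer="hkoqdhfmfu" (len 10), cursors c1@2 c2@7 c3@10, authorship ..........
After op 3 (insert('k')): buffer="hkkoqdhfkmfuk" (len 13), cursors c1@3 c2@9 c3@13, authorship ..1.....2...3
After op 4 (move_left): buffer="hkkoqdhfkmfuk" (len 13), cursors c1@2 c2@8 c3@12, authorship ..1.....2...3
After op 5 (move_right): buffer="hkkoqdhfkmfuk" (len 13), cursors c1@3 c2@9 c3@13, authorship ..1.....2...3
After op 6 (move_right): buffer="hkkoqdhfkmfuk" (len 13), cursors c1@4 c2@10 c3@13, authorship ..1.....2...3

Answer: 4 10 13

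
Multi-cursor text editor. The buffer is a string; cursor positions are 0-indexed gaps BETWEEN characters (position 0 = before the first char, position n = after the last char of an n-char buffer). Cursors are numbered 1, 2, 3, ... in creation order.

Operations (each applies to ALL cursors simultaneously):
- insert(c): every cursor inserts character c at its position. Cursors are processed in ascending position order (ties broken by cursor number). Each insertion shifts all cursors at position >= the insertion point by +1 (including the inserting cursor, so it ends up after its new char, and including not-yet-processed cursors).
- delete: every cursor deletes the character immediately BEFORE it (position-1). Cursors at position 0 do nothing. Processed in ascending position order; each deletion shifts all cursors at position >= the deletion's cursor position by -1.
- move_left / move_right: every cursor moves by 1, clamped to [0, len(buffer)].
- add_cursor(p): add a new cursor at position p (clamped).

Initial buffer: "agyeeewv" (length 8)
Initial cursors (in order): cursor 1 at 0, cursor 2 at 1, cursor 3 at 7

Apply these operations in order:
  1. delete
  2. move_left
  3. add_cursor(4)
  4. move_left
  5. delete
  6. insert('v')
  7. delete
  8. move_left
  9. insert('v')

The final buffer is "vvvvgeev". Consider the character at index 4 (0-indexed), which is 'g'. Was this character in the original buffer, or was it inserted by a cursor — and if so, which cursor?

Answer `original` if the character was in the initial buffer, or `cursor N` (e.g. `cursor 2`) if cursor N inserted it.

Answer: original

Derivation:
After op 1 (delete): buffer="gyeeev" (len 6), cursors c1@0 c2@0 c3@5, authorship ......
After op 2 (move_left): buffer="gyeeev" (len 6), cursors c1@0 c2@0 c3@4, authorship ......
After op 3 (add_cursor(4)): buffer="gyeeev" (len 6), cursors c1@0 c2@0 c3@4 c4@4, authorship ......
After op 4 (move_left): buffer="gyeeev" (len 6), cursors c1@0 c2@0 c3@3 c4@3, authorship ......
After op 5 (delete): buffer="geev" (len 4), cursors c1@0 c2@0 c3@1 c4@1, authorship ....
After op 6 (insert('v')): buffer="vvgvveev" (len 8), cursors c1@2 c2@2 c3@5 c4@5, authorship 12.34...
After op 7 (delete): buffer="geev" (len 4), cursors c1@0 c2@0 c3@1 c4@1, authorship ....
After op 8 (move_left): buffer="geev" (len 4), cursors c1@0 c2@0 c3@0 c4@0, authorship ....
After op 9 (insert('v')): buffer="vvvvgeev" (len 8), cursors c1@4 c2@4 c3@4 c4@4, authorship 1234....
Authorship (.=original, N=cursor N): 1 2 3 4 . . . .
Index 4: author = original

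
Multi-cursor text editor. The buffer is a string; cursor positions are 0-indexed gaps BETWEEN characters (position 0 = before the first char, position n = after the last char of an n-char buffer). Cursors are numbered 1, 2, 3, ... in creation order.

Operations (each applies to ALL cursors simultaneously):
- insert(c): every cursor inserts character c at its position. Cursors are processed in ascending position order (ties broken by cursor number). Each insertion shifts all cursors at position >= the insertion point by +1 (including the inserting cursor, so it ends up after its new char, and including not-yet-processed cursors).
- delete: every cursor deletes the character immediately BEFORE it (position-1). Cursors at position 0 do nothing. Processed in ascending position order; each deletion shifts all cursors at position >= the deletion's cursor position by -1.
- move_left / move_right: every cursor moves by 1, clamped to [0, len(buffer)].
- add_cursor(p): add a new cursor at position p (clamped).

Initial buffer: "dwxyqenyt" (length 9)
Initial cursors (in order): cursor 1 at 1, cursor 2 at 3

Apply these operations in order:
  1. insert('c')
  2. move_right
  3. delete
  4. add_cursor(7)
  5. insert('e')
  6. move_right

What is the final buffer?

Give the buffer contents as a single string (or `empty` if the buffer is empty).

After op 1 (insert('c')): buffer="dcwxcyqenyt" (len 11), cursors c1@2 c2@5, authorship .1..2......
After op 2 (move_right): buffer="dcwxcyqenyt" (len 11), cursors c1@3 c2@6, authorship .1..2......
After op 3 (delete): buffer="dcxcqenyt" (len 9), cursors c1@2 c2@4, authorship .1.2.....
After op 4 (add_cursor(7)): buffer="dcxcqenyt" (len 9), cursors c1@2 c2@4 c3@7, authorship .1.2.....
After op 5 (insert('e')): buffer="dcexceqeneyt" (len 12), cursors c1@3 c2@6 c3@10, authorship .11.22...3..
After op 6 (move_right): buffer="dcexceqeneyt" (len 12), cursors c1@4 c2@7 c3@11, authorship .11.22...3..

Answer: dcexceqeneyt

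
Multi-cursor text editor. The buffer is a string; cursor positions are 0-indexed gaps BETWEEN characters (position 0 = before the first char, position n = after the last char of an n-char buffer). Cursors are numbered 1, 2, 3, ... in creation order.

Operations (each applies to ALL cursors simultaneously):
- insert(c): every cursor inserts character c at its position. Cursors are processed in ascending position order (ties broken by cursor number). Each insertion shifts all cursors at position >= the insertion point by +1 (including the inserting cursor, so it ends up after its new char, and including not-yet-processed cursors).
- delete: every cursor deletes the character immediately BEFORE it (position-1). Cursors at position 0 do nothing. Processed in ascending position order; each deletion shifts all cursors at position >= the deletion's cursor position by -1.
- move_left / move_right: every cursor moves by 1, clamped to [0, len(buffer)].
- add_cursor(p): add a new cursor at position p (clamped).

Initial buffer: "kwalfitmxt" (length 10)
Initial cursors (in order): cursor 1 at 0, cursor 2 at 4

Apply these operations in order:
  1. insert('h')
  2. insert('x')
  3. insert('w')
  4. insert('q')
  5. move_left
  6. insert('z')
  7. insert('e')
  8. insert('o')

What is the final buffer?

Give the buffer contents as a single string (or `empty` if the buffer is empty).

After op 1 (insert('h')): buffer="hkwalhfitmxt" (len 12), cursors c1@1 c2@6, authorship 1....2......
After op 2 (insert('x')): buffer="hxkwalhxfitmxt" (len 14), cursors c1@2 c2@8, authorship 11....22......
After op 3 (insert('w')): buffer="hxwkwalhxwfitmxt" (len 16), cursors c1@3 c2@10, authorship 111....222......
After op 4 (insert('q')): buffer="hxwqkwalhxwqfitmxt" (len 18), cursors c1@4 c2@12, authorship 1111....2222......
After op 5 (move_left): buffer="hxwqkwalhxwqfitmxt" (len 18), cursors c1@3 c2@11, authorship 1111....2222......
After op 6 (insert('z')): buffer="hxwzqkwalhxwzqfitmxt" (len 20), cursors c1@4 c2@13, authorship 11111....22222......
After op 7 (insert('e')): buffer="hxwzeqkwalhxwzeqfitmxt" (len 22), cursors c1@5 c2@15, authorship 111111....222222......
After op 8 (insert('o')): buffer="hxwzeoqkwalhxwzeoqfitmxt" (len 24), cursors c1@6 c2@17, authorship 1111111....2222222......

Answer: hxwzeoqkwalhxwzeoqfitmxt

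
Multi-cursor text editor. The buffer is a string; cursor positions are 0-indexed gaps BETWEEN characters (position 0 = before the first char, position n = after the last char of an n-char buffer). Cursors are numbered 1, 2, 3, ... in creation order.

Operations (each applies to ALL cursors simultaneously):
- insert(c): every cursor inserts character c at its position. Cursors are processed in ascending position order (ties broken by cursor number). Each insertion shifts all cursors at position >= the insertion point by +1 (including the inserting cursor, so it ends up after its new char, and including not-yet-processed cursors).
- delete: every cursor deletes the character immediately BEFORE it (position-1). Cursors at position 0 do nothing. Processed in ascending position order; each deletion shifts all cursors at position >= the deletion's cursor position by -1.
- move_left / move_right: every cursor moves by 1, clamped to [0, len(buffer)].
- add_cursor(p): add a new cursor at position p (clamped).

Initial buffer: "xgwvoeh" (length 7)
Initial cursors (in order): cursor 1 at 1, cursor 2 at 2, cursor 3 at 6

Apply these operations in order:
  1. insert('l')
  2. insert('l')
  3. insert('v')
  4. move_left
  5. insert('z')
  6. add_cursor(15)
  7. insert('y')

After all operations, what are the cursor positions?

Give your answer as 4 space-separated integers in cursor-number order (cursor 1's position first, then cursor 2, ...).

Answer: 5 11 21 18

Derivation:
After op 1 (insert('l')): buffer="xlglwvoelh" (len 10), cursors c1@2 c2@4 c3@9, authorship .1.2....3.
After op 2 (insert('l')): buffer="xllgllwvoellh" (len 13), cursors c1@3 c2@6 c3@12, authorship .11.22....33.
After op 3 (insert('v')): buffer="xllvgllvwvoellvh" (len 16), cursors c1@4 c2@8 c3@15, authorship .111.222....333.
After op 4 (move_left): buffer="xllvgllvwvoellvh" (len 16), cursors c1@3 c2@7 c3@14, authorship .111.222....333.
After op 5 (insert('z')): buffer="xllzvgllzvwvoellzvh" (len 19), cursors c1@4 c2@9 c3@17, authorship .1111.2222....3333.
After op 6 (add_cursor(15)): buffer="xllzvgllzvwvoellzvh" (len 19), cursors c1@4 c2@9 c4@15 c3@17, authorship .1111.2222....3333.
After op 7 (insert('y')): buffer="xllzyvgllzyvwvoelylzyvh" (len 23), cursors c1@5 c2@11 c4@18 c3@21, authorship .11111.22222....343333.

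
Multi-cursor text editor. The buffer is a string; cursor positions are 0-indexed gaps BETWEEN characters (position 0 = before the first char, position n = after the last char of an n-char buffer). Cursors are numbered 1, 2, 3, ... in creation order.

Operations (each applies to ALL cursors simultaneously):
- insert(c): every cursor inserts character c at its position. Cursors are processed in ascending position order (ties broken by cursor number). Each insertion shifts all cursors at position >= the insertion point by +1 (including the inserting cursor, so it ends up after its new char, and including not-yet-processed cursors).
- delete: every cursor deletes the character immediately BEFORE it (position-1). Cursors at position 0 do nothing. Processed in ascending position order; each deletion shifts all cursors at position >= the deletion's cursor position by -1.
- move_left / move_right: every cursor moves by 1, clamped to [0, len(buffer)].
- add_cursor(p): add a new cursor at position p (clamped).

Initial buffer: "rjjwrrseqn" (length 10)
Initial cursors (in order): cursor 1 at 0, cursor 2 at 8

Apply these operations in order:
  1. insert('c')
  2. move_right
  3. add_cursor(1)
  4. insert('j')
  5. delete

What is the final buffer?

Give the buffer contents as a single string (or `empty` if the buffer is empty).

After op 1 (insert('c')): buffer="crjjwrrsecqn" (len 12), cursors c1@1 c2@10, authorship 1........2..
After op 2 (move_right): buffer="crjjwrrsecqn" (len 12), cursors c1@2 c2@11, authorship 1........2..
After op 3 (add_cursor(1)): buffer="crjjwrrsecqn" (len 12), cursors c3@1 c1@2 c2@11, authorship 1........2..
After op 4 (insert('j')): buffer="cjrjjjwrrsecqjn" (len 15), cursors c3@2 c1@4 c2@14, authorship 13.1.......2.2.
After op 5 (delete): buffer="crjjwrrsecqn" (len 12), cursors c3@1 c1@2 c2@11, authorship 1........2..

Answer: crjjwrrsecqn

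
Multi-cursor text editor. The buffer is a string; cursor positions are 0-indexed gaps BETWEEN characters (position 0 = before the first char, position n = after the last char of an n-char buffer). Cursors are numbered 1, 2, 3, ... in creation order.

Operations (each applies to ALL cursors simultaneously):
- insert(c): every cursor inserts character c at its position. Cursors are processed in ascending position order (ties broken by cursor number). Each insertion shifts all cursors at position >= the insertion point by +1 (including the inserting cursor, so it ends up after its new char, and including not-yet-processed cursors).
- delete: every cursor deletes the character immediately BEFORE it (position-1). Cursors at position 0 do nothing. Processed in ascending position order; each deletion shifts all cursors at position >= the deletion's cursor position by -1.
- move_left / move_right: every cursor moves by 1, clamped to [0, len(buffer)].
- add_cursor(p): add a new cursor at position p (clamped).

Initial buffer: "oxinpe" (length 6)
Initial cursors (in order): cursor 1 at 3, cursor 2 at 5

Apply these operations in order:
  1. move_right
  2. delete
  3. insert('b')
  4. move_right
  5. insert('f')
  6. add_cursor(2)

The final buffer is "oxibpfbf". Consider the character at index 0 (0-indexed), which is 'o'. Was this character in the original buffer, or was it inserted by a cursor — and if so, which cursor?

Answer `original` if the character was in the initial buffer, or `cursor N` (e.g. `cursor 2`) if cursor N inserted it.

Answer: original

Derivation:
After op 1 (move_right): buffer="oxinpe" (len 6), cursors c1@4 c2@6, authorship ......
After op 2 (delete): buffer="oxip" (len 4), cursors c1@3 c2@4, authorship ....
After op 3 (insert('b')): buffer="oxibpb" (len 6), cursors c1@4 c2@6, authorship ...1.2
After op 4 (move_right): buffer="oxibpb" (len 6), cursors c1@5 c2@6, authorship ...1.2
After op 5 (insert('f')): buffer="oxibpfbf" (len 8), cursors c1@6 c2@8, authorship ...1.122
After op 6 (add_cursor(2)): buffer="oxibpfbf" (len 8), cursors c3@2 c1@6 c2@8, authorship ...1.122
Authorship (.=original, N=cursor N): . . . 1 . 1 2 2
Index 0: author = original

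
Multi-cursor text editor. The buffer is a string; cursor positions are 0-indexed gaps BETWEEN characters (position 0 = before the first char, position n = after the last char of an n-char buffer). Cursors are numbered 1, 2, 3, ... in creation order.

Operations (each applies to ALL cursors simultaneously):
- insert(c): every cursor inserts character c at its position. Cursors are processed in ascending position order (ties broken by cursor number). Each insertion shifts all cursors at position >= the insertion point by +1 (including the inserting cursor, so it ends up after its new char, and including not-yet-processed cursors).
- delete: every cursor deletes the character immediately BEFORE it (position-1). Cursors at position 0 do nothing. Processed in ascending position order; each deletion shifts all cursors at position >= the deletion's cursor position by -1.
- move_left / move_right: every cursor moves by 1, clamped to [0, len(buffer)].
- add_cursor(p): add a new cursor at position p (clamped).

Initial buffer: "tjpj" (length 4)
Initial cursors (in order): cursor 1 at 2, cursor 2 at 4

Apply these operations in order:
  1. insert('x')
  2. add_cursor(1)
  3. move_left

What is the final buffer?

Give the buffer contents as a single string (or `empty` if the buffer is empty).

After op 1 (insert('x')): buffer="tjxpjx" (len 6), cursors c1@3 c2@6, authorship ..1..2
After op 2 (add_cursor(1)): buffer="tjxpjx" (len 6), cursors c3@1 c1@3 c2@6, authorship ..1..2
After op 3 (move_left): buffer="tjxpjx" (len 6), cursors c3@0 c1@2 c2@5, authorship ..1..2

Answer: tjxpjx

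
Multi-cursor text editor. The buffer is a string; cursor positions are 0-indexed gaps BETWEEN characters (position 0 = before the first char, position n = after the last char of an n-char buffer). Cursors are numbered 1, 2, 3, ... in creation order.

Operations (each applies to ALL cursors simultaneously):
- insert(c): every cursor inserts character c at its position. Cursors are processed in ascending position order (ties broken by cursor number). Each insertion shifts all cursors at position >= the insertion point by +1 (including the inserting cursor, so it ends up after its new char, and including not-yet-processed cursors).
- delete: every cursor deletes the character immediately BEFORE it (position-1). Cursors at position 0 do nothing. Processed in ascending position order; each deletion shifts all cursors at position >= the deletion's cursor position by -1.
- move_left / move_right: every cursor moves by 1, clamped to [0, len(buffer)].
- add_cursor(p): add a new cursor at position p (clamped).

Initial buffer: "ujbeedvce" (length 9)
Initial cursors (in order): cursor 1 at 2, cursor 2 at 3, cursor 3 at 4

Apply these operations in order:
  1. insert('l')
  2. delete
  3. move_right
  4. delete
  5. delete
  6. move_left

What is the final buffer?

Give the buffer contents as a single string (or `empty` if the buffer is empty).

After op 1 (insert('l')): buffer="ujlbleledvce" (len 12), cursors c1@3 c2@5 c3@7, authorship ..1.2.3.....
After op 2 (delete): buffer="ujbeedvce" (len 9), cursors c1@2 c2@3 c3@4, authorship .........
After op 3 (move_right): buffer="ujbeedvce" (len 9), cursors c1@3 c2@4 c3@5, authorship .........
After op 4 (delete): buffer="ujdvce" (len 6), cursors c1@2 c2@2 c3@2, authorship ......
After op 5 (delete): buffer="dvce" (len 4), cursors c1@0 c2@0 c3@0, authorship ....
After op 6 (move_left): buffer="dvce" (len 4), cursors c1@0 c2@0 c3@0, authorship ....

Answer: dvce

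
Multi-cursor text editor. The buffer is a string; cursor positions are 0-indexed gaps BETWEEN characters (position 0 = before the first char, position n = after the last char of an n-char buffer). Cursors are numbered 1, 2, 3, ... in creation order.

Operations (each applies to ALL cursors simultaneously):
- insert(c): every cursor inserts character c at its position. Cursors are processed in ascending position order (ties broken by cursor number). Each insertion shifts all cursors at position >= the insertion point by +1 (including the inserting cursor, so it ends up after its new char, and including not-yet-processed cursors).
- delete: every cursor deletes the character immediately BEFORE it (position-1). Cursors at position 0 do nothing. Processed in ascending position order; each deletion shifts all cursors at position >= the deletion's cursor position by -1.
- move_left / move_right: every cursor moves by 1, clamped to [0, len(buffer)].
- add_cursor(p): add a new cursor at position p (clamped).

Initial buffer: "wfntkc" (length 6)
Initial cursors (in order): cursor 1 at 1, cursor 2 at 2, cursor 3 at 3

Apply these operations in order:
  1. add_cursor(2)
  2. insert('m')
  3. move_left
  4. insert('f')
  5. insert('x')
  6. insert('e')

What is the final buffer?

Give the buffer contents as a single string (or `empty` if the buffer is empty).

After op 1 (add_cursor(2)): buffer="wfntkc" (len 6), cursors c1@1 c2@2 c4@2 c3@3, authorship ......
After op 2 (insert('m')): buffer="wmfmmnmtkc" (len 10), cursors c1@2 c2@5 c4@5 c3@7, authorship .1.24.3...
After op 3 (move_left): buffer="wmfmmnmtkc" (len 10), cursors c1@1 c2@4 c4@4 c3@6, authorship .1.24.3...
After op 4 (insert('f')): buffer="wfmfmffmnfmtkc" (len 14), cursors c1@2 c2@7 c4@7 c3@10, authorship .11.2244.33...
After op 5 (insert('x')): buffer="wfxmfmffxxmnfxmtkc" (len 18), cursors c1@3 c2@10 c4@10 c3@14, authorship .111.224244.333...
After op 6 (insert('e')): buffer="wfxemfmffxxeemnfxemtkc" (len 22), cursors c1@4 c2@13 c4@13 c3@18, authorship .1111.22424244.3333...

Answer: wfxemfmffxxeemnfxemtkc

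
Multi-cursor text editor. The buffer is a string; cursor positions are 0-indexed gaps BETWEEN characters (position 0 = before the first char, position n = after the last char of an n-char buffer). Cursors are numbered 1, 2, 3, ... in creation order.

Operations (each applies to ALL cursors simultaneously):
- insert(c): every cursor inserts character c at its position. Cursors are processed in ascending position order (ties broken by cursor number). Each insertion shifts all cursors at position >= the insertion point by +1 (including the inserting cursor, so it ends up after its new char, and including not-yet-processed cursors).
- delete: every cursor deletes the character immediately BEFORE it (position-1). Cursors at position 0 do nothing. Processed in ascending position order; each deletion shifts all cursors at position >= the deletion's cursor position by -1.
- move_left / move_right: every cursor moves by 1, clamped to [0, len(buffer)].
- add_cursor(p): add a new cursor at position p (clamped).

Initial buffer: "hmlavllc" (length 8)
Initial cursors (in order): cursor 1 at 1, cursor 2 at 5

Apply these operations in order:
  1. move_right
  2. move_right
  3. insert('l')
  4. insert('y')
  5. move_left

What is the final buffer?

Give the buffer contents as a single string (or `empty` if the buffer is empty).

Answer: hmllyavlllyc

Derivation:
After op 1 (move_right): buffer="hmlavllc" (len 8), cursors c1@2 c2@6, authorship ........
After op 2 (move_right): buffer="hmlavllc" (len 8), cursors c1@3 c2@7, authorship ........
After op 3 (insert('l')): buffer="hmllavlllc" (len 10), cursors c1@4 c2@9, authorship ...1....2.
After op 4 (insert('y')): buffer="hmllyavlllyc" (len 12), cursors c1@5 c2@11, authorship ...11....22.
After op 5 (move_left): buffer="hmllyavlllyc" (len 12), cursors c1@4 c2@10, authorship ...11....22.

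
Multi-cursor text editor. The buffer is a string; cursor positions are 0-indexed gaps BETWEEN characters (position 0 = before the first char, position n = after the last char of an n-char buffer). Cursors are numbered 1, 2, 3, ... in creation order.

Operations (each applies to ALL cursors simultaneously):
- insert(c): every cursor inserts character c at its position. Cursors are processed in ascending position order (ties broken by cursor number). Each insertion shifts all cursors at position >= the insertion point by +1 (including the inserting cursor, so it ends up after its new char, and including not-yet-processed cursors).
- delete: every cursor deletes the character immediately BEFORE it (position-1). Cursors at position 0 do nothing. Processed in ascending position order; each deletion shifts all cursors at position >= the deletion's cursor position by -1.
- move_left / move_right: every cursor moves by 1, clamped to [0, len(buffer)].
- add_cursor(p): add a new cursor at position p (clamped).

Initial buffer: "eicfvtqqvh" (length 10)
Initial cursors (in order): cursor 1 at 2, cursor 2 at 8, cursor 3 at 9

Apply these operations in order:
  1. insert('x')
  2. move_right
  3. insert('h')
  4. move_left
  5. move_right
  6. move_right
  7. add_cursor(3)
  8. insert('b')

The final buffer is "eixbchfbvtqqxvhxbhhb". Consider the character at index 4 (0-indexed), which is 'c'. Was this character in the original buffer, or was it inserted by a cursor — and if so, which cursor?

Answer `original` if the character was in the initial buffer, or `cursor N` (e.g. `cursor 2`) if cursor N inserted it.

Answer: original

Derivation:
After op 1 (insert('x')): buffer="eixcfvtqqxvxh" (len 13), cursors c1@3 c2@10 c3@12, authorship ..1......2.3.
After op 2 (move_right): buffer="eixcfvtqqxvxh" (len 13), cursors c1@4 c2@11 c3@13, authorship ..1......2.3.
After op 3 (insert('h')): buffer="eixchfvtqqxvhxhh" (len 16), cursors c1@5 c2@13 c3@16, authorship ..1.1.....2.23.3
After op 4 (move_left): buffer="eixchfvtqqxvhxhh" (len 16), cursors c1@4 c2@12 c3@15, authorship ..1.1.....2.23.3
After op 5 (move_right): buffer="eixchfvtqqxvhxhh" (len 16), cursors c1@5 c2@13 c3@16, authorship ..1.1.....2.23.3
After op 6 (move_right): buffer="eixchfvtqqxvhxhh" (len 16), cursors c1@6 c2@14 c3@16, authorship ..1.1.....2.23.3
After op 7 (add_cursor(3)): buffer="eixchfvtqqxvhxhh" (len 16), cursors c4@3 c1@6 c2@14 c3@16, authorship ..1.1.....2.23.3
After op 8 (insert('b')): buffer="eixbchfbvtqqxvhxbhhb" (len 20), cursors c4@4 c1@8 c2@17 c3@20, authorship ..14.1.1....2.232.33
Authorship (.=original, N=cursor N): . . 1 4 . 1 . 1 . . . . 2 . 2 3 2 . 3 3
Index 4: author = original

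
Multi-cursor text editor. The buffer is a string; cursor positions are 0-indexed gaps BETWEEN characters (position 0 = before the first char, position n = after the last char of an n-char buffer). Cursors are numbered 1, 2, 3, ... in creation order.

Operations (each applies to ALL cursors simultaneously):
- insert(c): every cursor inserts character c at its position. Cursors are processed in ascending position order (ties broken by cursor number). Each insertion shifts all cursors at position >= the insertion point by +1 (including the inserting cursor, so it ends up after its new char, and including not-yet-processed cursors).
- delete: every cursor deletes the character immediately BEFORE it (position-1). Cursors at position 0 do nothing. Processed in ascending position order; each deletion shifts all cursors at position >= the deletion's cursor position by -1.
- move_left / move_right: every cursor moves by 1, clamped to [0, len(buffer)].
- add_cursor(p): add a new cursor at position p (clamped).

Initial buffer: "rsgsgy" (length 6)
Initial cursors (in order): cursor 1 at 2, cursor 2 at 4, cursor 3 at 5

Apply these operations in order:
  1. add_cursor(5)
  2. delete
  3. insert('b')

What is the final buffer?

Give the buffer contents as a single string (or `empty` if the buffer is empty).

After op 1 (add_cursor(5)): buffer="rsgsgy" (len 6), cursors c1@2 c2@4 c3@5 c4@5, authorship ......
After op 2 (delete): buffer="ry" (len 2), cursors c1@1 c2@1 c3@1 c4@1, authorship ..
After op 3 (insert('b')): buffer="rbbbby" (len 6), cursors c1@5 c2@5 c3@5 c4@5, authorship .1234.

Answer: rbbbby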